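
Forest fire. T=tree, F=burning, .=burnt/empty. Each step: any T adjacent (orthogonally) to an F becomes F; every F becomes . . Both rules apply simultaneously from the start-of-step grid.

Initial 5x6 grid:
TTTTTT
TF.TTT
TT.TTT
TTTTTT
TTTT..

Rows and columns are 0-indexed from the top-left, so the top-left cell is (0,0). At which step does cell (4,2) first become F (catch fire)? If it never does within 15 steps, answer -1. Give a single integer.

Step 1: cell (4,2)='T' (+3 fires, +1 burnt)
Step 2: cell (4,2)='T' (+4 fires, +3 burnt)
Step 3: cell (4,2)='T' (+4 fires, +4 burnt)
Step 4: cell (4,2)='F' (+5 fires, +4 burnt)
  -> target ignites at step 4
Step 5: cell (4,2)='.' (+5 fires, +5 burnt)
Step 6: cell (4,2)='.' (+3 fires, +5 burnt)
Step 7: cell (4,2)='.' (+1 fires, +3 burnt)
Step 8: cell (4,2)='.' (+0 fires, +1 burnt)
  fire out at step 8

4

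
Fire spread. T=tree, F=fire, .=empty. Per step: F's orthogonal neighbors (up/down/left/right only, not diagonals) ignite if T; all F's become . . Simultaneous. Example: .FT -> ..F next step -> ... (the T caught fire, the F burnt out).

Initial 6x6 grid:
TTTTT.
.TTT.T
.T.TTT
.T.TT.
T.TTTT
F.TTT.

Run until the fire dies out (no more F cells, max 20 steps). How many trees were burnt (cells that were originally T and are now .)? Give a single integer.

Step 1: +1 fires, +1 burnt (F count now 1)
Step 2: +0 fires, +1 burnt (F count now 0)
Fire out after step 2
Initially T: 24, now '.': 13
Total burnt (originally-T cells now '.'): 1

Answer: 1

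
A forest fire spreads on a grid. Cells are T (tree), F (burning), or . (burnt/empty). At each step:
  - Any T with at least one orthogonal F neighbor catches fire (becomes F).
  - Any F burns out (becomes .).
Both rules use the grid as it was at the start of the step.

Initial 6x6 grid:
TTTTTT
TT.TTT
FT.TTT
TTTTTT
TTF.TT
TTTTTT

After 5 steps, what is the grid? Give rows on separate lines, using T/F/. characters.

Step 1: 6 trees catch fire, 2 burn out
  TTTTTT
  FT.TTT
  .F.TTT
  FTFTTT
  TF..TT
  TTFTTT
Step 2: 7 trees catch fire, 6 burn out
  FTTTTT
  .F.TTT
  ...TTT
  .F.FTT
  F...TT
  TF.FTT
Step 3: 5 trees catch fire, 7 burn out
  .FTTTT
  ...TTT
  ...FTT
  ....FT
  ....TT
  F...FT
Step 4: 6 trees catch fire, 5 burn out
  ..FTTT
  ...FTT
  ....FT
  .....F
  ....FT
  .....F
Step 5: 4 trees catch fire, 6 burn out
  ...FTT
  ....FT
  .....F
  ......
  .....F
  ......

...FTT
....FT
.....F
......
.....F
......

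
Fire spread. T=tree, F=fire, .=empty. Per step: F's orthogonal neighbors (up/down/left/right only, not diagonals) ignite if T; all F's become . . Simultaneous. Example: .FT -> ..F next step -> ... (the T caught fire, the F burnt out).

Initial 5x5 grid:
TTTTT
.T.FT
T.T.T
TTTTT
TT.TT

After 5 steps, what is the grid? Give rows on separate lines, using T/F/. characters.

Step 1: 2 trees catch fire, 1 burn out
  TTTFT
  .T..F
  T.T.T
  TTTTT
  TT.TT
Step 2: 3 trees catch fire, 2 burn out
  TTF.F
  .T...
  T.T.F
  TTTTT
  TT.TT
Step 3: 2 trees catch fire, 3 burn out
  TF...
  .T...
  T.T..
  TTTTF
  TT.TT
Step 4: 4 trees catch fire, 2 burn out
  F....
  .F...
  T.T..
  TTTF.
  TT.TF
Step 5: 2 trees catch fire, 4 burn out
  .....
  .....
  T.T..
  TTF..
  TT.F.

.....
.....
T.T..
TTF..
TT.F.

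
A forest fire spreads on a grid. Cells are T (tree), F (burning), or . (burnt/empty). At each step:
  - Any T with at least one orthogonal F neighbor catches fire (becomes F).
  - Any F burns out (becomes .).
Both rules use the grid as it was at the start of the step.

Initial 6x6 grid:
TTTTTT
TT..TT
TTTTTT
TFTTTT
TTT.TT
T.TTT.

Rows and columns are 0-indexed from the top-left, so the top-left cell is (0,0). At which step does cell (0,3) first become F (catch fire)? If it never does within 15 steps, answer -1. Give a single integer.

Step 1: cell (0,3)='T' (+4 fires, +1 burnt)
Step 2: cell (0,3)='T' (+6 fires, +4 burnt)
Step 3: cell (0,3)='T' (+6 fires, +6 burnt)
Step 4: cell (0,3)='T' (+6 fires, +6 burnt)
Step 5: cell (0,3)='F' (+5 fires, +6 burnt)
  -> target ignites at step 5
Step 6: cell (0,3)='.' (+2 fires, +5 burnt)
Step 7: cell (0,3)='.' (+1 fires, +2 burnt)
Step 8: cell (0,3)='.' (+0 fires, +1 burnt)
  fire out at step 8

5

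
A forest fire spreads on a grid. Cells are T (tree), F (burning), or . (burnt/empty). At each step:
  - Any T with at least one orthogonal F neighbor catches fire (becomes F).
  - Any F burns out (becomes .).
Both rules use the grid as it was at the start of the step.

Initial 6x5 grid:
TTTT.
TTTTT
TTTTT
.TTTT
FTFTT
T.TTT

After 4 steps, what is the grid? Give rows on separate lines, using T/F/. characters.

Step 1: 5 trees catch fire, 2 burn out
  TTTT.
  TTTTT
  TTTTT
  .TFTT
  .F.FT
  F.FTT
Step 2: 5 trees catch fire, 5 burn out
  TTTT.
  TTTTT
  TTFTT
  .F.FT
  ....F
  ...FT
Step 3: 5 trees catch fire, 5 burn out
  TTTT.
  TTFTT
  TF.FT
  ....F
  .....
  ....F
Step 4: 5 trees catch fire, 5 burn out
  TTFT.
  TF.FT
  F...F
  .....
  .....
  .....

TTFT.
TF.FT
F...F
.....
.....
.....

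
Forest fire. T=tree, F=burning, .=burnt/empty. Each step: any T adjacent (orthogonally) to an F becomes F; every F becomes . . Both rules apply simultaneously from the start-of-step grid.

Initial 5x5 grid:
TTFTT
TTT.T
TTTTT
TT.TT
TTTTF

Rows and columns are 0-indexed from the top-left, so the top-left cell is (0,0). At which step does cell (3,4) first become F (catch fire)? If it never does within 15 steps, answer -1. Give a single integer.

Step 1: cell (3,4)='F' (+5 fires, +2 burnt)
  -> target ignites at step 1
Step 2: cell (3,4)='.' (+7 fires, +5 burnt)
Step 3: cell (3,4)='.' (+5 fires, +7 burnt)
Step 4: cell (3,4)='.' (+3 fires, +5 burnt)
Step 5: cell (3,4)='.' (+1 fires, +3 burnt)
Step 6: cell (3,4)='.' (+0 fires, +1 burnt)
  fire out at step 6

1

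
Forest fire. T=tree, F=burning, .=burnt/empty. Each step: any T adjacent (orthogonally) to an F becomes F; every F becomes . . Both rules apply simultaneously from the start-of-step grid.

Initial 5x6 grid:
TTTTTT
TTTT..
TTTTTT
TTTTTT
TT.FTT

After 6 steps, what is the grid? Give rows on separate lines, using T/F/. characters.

Step 1: 2 trees catch fire, 1 burn out
  TTTTTT
  TTTT..
  TTTTTT
  TTTFTT
  TT..FT
Step 2: 4 trees catch fire, 2 burn out
  TTTTTT
  TTTT..
  TTTFTT
  TTF.FT
  TT...F
Step 3: 5 trees catch fire, 4 burn out
  TTTTTT
  TTTF..
  TTF.FT
  TF...F
  TT....
Step 4: 6 trees catch fire, 5 burn out
  TTTFTT
  TTF...
  TF...F
  F.....
  TF....
Step 5: 5 trees catch fire, 6 burn out
  TTF.FT
  TF....
  F.....
  ......
  F.....
Step 6: 3 trees catch fire, 5 burn out
  TF...F
  F.....
  ......
  ......
  ......

TF...F
F.....
......
......
......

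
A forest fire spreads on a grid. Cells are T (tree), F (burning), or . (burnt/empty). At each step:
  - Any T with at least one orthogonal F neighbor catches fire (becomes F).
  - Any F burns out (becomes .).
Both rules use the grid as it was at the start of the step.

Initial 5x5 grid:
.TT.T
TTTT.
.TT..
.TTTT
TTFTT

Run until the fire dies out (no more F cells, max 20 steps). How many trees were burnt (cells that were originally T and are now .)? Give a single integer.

Answer: 16

Derivation:
Step 1: +3 fires, +1 burnt (F count now 3)
Step 2: +5 fires, +3 burnt (F count now 5)
Step 3: +3 fires, +5 burnt (F count now 3)
Step 4: +3 fires, +3 burnt (F count now 3)
Step 5: +2 fires, +3 burnt (F count now 2)
Step 6: +0 fires, +2 burnt (F count now 0)
Fire out after step 6
Initially T: 17, now '.': 24
Total burnt (originally-T cells now '.'): 16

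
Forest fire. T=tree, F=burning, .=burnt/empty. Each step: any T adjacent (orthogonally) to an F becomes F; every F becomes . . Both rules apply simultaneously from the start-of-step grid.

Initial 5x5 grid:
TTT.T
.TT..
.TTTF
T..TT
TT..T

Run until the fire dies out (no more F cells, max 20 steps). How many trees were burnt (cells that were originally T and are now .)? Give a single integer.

Answer: 11

Derivation:
Step 1: +2 fires, +1 burnt (F count now 2)
Step 2: +3 fires, +2 burnt (F count now 3)
Step 3: +2 fires, +3 burnt (F count now 2)
Step 4: +2 fires, +2 burnt (F count now 2)
Step 5: +1 fires, +2 burnt (F count now 1)
Step 6: +1 fires, +1 burnt (F count now 1)
Step 7: +0 fires, +1 burnt (F count now 0)
Fire out after step 7
Initially T: 15, now '.': 21
Total burnt (originally-T cells now '.'): 11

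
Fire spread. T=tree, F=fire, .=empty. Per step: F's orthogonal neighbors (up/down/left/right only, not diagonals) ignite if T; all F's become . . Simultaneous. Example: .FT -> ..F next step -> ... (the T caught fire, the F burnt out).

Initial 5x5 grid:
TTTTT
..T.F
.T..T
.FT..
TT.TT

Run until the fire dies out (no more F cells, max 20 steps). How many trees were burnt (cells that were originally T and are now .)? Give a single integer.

Answer: 11

Derivation:
Step 1: +5 fires, +2 burnt (F count now 5)
Step 2: +2 fires, +5 burnt (F count now 2)
Step 3: +1 fires, +2 burnt (F count now 1)
Step 4: +2 fires, +1 burnt (F count now 2)
Step 5: +1 fires, +2 burnt (F count now 1)
Step 6: +0 fires, +1 burnt (F count now 0)
Fire out after step 6
Initially T: 13, now '.': 23
Total burnt (originally-T cells now '.'): 11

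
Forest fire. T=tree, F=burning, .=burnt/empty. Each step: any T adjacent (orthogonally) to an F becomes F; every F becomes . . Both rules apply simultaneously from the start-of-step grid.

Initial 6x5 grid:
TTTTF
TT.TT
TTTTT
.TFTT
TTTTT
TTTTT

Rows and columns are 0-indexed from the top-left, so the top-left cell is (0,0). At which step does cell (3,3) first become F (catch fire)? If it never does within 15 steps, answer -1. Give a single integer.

Step 1: cell (3,3)='F' (+6 fires, +2 burnt)
  -> target ignites at step 1
Step 2: cell (3,3)='.' (+9 fires, +6 burnt)
Step 3: cell (3,3)='.' (+7 fires, +9 burnt)
Step 4: cell (3,3)='.' (+4 fires, +7 burnt)
Step 5: cell (3,3)='.' (+0 fires, +4 burnt)
  fire out at step 5

1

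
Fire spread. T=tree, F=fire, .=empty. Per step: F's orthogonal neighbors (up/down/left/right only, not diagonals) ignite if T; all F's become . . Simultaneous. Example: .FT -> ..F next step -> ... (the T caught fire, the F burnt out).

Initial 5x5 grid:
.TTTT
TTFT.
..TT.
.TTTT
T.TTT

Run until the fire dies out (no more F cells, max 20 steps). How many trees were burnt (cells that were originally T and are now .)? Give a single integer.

Step 1: +4 fires, +1 burnt (F count now 4)
Step 2: +5 fires, +4 burnt (F count now 5)
Step 3: +4 fires, +5 burnt (F count now 4)
Step 4: +2 fires, +4 burnt (F count now 2)
Step 5: +1 fires, +2 burnt (F count now 1)
Step 6: +0 fires, +1 burnt (F count now 0)
Fire out after step 6
Initially T: 17, now '.': 24
Total burnt (originally-T cells now '.'): 16

Answer: 16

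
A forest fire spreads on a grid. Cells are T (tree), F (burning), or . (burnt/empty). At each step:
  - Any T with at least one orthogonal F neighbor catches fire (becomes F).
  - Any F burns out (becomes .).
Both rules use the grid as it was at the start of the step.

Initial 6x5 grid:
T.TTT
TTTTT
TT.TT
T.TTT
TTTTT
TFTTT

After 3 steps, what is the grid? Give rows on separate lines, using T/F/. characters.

Step 1: 3 trees catch fire, 1 burn out
  T.TTT
  TTTTT
  TT.TT
  T.TTT
  TFTTT
  F.FTT
Step 2: 3 trees catch fire, 3 burn out
  T.TTT
  TTTTT
  TT.TT
  T.TTT
  F.FTT
  ...FT
Step 3: 4 trees catch fire, 3 burn out
  T.TTT
  TTTTT
  TT.TT
  F.FTT
  ...FT
  ....F

T.TTT
TTTTT
TT.TT
F.FTT
...FT
....F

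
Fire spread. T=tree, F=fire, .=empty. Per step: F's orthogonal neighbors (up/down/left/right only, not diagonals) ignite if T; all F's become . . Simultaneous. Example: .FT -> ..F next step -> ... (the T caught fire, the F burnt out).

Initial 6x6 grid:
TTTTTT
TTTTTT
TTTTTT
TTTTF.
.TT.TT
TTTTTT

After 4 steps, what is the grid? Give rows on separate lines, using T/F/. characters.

Step 1: 3 trees catch fire, 1 burn out
  TTTTTT
  TTTTTT
  TTTTFT
  TTTF..
  .TT.FT
  TTTTTT
Step 2: 6 trees catch fire, 3 burn out
  TTTTTT
  TTTTFT
  TTTF.F
  TTF...
  .TT..F
  TTTTFT
Step 3: 8 trees catch fire, 6 burn out
  TTTTFT
  TTTF.F
  TTF...
  TF....
  .TF...
  TTTF.F
Step 4: 7 trees catch fire, 8 burn out
  TTTF.F
  TTF...
  TF....
  F.....
  .F....
  TTF...

TTTF.F
TTF...
TF....
F.....
.F....
TTF...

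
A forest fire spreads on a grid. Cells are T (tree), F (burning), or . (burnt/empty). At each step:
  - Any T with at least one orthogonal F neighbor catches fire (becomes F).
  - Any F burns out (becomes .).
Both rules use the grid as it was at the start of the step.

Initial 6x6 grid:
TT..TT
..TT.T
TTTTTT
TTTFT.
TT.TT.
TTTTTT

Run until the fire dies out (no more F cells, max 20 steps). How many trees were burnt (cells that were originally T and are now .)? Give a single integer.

Step 1: +4 fires, +1 burnt (F count now 4)
Step 2: +6 fires, +4 burnt (F count now 6)
Step 3: +7 fires, +6 burnt (F count now 7)
Step 4: +5 fires, +7 burnt (F count now 5)
Step 5: +2 fires, +5 burnt (F count now 2)
Step 6: +1 fires, +2 burnt (F count now 1)
Step 7: +0 fires, +1 burnt (F count now 0)
Fire out after step 7
Initially T: 27, now '.': 34
Total burnt (originally-T cells now '.'): 25

Answer: 25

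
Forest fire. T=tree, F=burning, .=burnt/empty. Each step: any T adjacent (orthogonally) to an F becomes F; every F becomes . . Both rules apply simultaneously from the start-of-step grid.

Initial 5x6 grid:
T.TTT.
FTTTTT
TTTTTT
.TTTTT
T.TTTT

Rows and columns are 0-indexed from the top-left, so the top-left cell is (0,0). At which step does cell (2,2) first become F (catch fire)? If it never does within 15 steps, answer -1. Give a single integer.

Step 1: cell (2,2)='T' (+3 fires, +1 burnt)
Step 2: cell (2,2)='T' (+2 fires, +3 burnt)
Step 3: cell (2,2)='F' (+4 fires, +2 burnt)
  -> target ignites at step 3
Step 4: cell (2,2)='.' (+4 fires, +4 burnt)
Step 5: cell (2,2)='.' (+5 fires, +4 burnt)
Step 6: cell (2,2)='.' (+3 fires, +5 burnt)
Step 7: cell (2,2)='.' (+2 fires, +3 burnt)
Step 8: cell (2,2)='.' (+1 fires, +2 burnt)
Step 9: cell (2,2)='.' (+0 fires, +1 burnt)
  fire out at step 9

3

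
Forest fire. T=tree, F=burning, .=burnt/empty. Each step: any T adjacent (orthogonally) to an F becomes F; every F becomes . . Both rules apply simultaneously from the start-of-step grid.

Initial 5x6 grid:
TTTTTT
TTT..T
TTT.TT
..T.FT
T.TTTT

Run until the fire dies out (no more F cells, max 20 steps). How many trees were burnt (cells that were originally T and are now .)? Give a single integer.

Step 1: +3 fires, +1 burnt (F count now 3)
Step 2: +3 fires, +3 burnt (F count now 3)
Step 3: +2 fires, +3 burnt (F count now 2)
Step 4: +2 fires, +2 burnt (F count now 2)
Step 5: +2 fires, +2 burnt (F count now 2)
Step 6: +3 fires, +2 burnt (F count now 3)
Step 7: +3 fires, +3 burnt (F count now 3)
Step 8: +2 fires, +3 burnt (F count now 2)
Step 9: +1 fires, +2 burnt (F count now 1)
Step 10: +0 fires, +1 burnt (F count now 0)
Fire out after step 10
Initially T: 22, now '.': 29
Total burnt (originally-T cells now '.'): 21

Answer: 21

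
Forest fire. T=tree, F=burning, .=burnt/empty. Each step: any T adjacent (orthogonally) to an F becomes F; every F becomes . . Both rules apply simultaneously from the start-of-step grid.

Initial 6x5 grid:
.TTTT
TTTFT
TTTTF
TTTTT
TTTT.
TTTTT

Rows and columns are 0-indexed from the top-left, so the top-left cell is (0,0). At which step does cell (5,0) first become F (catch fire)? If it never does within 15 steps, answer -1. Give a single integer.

Step 1: cell (5,0)='T' (+5 fires, +2 burnt)
Step 2: cell (5,0)='T' (+5 fires, +5 burnt)
Step 3: cell (5,0)='T' (+5 fires, +5 burnt)
Step 4: cell (5,0)='T' (+4 fires, +5 burnt)
Step 5: cell (5,0)='T' (+4 fires, +4 burnt)
Step 6: cell (5,0)='T' (+2 fires, +4 burnt)
Step 7: cell (5,0)='F' (+1 fires, +2 burnt)
  -> target ignites at step 7
Step 8: cell (5,0)='.' (+0 fires, +1 burnt)
  fire out at step 8

7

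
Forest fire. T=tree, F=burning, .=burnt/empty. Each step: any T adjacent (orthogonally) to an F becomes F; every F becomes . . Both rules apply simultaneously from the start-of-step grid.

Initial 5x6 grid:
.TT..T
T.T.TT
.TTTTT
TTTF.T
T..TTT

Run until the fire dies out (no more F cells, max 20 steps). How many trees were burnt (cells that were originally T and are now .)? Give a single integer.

Answer: 19

Derivation:
Step 1: +3 fires, +1 burnt (F count now 3)
Step 2: +4 fires, +3 burnt (F count now 4)
Step 3: +6 fires, +4 burnt (F count now 6)
Step 4: +4 fires, +6 burnt (F count now 4)
Step 5: +2 fires, +4 burnt (F count now 2)
Step 6: +0 fires, +2 burnt (F count now 0)
Fire out after step 6
Initially T: 20, now '.': 29
Total burnt (originally-T cells now '.'): 19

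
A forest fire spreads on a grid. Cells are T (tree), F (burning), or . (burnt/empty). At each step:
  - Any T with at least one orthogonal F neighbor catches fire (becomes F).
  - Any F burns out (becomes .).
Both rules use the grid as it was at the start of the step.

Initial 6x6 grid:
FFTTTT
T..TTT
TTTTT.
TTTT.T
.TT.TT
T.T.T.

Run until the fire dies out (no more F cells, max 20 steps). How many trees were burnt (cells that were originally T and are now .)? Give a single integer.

Answer: 20

Derivation:
Step 1: +2 fires, +2 burnt (F count now 2)
Step 2: +2 fires, +2 burnt (F count now 2)
Step 3: +4 fires, +2 burnt (F count now 4)
Step 4: +5 fires, +4 burnt (F count now 5)
Step 5: +5 fires, +5 burnt (F count now 5)
Step 6: +1 fires, +5 burnt (F count now 1)
Step 7: +1 fires, +1 burnt (F count now 1)
Step 8: +0 fires, +1 burnt (F count now 0)
Fire out after step 8
Initially T: 25, now '.': 31
Total burnt (originally-T cells now '.'): 20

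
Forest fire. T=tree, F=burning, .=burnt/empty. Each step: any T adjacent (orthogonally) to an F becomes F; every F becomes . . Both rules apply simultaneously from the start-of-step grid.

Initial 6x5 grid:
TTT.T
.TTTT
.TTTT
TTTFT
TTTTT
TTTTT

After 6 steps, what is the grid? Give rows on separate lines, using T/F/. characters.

Step 1: 4 trees catch fire, 1 burn out
  TTT.T
  .TTTT
  .TTFT
  TTF.F
  TTTFT
  TTTTT
Step 2: 7 trees catch fire, 4 burn out
  TTT.T
  .TTFT
  .TF.F
  TF...
  TTF.F
  TTTFT
Step 3: 7 trees catch fire, 7 burn out
  TTT.T
  .TF.F
  .F...
  F....
  TF...
  TTF.F
Step 4: 5 trees catch fire, 7 burn out
  TTF.F
  .F...
  .....
  .....
  F....
  TF...
Step 5: 2 trees catch fire, 5 burn out
  TF...
  .....
  .....
  .....
  .....
  F....
Step 6: 1 trees catch fire, 2 burn out
  F....
  .....
  .....
  .....
  .....
  .....

F....
.....
.....
.....
.....
.....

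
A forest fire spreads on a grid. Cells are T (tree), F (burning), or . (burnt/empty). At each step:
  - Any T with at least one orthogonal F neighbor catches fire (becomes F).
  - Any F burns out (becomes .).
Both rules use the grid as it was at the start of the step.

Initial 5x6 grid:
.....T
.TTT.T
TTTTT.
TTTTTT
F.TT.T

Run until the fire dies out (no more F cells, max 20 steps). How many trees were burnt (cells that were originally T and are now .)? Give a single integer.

Step 1: +1 fires, +1 burnt (F count now 1)
Step 2: +2 fires, +1 burnt (F count now 2)
Step 3: +2 fires, +2 burnt (F count now 2)
Step 4: +4 fires, +2 burnt (F count now 4)
Step 5: +4 fires, +4 burnt (F count now 4)
Step 6: +3 fires, +4 burnt (F count now 3)
Step 7: +1 fires, +3 burnt (F count now 1)
Step 8: +0 fires, +1 burnt (F count now 0)
Fire out after step 8
Initially T: 19, now '.': 28
Total burnt (originally-T cells now '.'): 17

Answer: 17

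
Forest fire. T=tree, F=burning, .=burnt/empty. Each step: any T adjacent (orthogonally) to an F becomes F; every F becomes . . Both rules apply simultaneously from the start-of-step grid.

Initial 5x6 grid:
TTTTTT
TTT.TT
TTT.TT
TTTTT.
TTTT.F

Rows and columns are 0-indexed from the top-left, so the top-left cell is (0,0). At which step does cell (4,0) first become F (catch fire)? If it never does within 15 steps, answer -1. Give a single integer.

Step 1: cell (4,0)='T' (+0 fires, +1 burnt)
  fire out at step 1
Target never catches fire within 15 steps

-1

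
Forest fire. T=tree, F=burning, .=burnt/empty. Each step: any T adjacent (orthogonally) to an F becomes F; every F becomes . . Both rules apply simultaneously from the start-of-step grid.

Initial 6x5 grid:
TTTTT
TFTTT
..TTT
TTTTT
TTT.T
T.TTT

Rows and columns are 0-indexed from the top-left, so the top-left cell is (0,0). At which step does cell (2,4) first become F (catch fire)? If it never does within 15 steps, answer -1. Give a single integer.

Step 1: cell (2,4)='T' (+3 fires, +1 burnt)
Step 2: cell (2,4)='T' (+4 fires, +3 burnt)
Step 3: cell (2,4)='T' (+4 fires, +4 burnt)
Step 4: cell (2,4)='F' (+5 fires, +4 burnt)
  -> target ignites at step 4
Step 5: cell (2,4)='.' (+4 fires, +5 burnt)
Step 6: cell (2,4)='.' (+3 fires, +4 burnt)
Step 7: cell (2,4)='.' (+2 fires, +3 burnt)
Step 8: cell (2,4)='.' (+0 fires, +2 burnt)
  fire out at step 8

4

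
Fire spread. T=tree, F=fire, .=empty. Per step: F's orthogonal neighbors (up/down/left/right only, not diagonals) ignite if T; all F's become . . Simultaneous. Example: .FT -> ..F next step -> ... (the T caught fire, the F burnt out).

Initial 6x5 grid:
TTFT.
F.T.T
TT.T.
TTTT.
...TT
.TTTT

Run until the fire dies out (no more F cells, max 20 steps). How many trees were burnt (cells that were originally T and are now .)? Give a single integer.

Step 1: +5 fires, +2 burnt (F count now 5)
Step 2: +2 fires, +5 burnt (F count now 2)
Step 3: +1 fires, +2 burnt (F count now 1)
Step 4: +1 fires, +1 burnt (F count now 1)
Step 5: +1 fires, +1 burnt (F count now 1)
Step 6: +2 fires, +1 burnt (F count now 2)
Step 7: +2 fires, +2 burnt (F count now 2)
Step 8: +2 fires, +2 burnt (F count now 2)
Step 9: +1 fires, +2 burnt (F count now 1)
Step 10: +0 fires, +1 burnt (F count now 0)
Fire out after step 10
Initially T: 18, now '.': 29
Total burnt (originally-T cells now '.'): 17

Answer: 17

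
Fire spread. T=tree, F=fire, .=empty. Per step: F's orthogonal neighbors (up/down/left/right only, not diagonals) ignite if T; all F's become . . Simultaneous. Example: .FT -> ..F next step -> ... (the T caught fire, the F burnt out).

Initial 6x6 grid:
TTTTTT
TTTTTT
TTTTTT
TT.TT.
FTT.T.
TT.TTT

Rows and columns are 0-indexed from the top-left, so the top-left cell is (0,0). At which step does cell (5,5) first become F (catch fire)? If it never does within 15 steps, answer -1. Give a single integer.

Step 1: cell (5,5)='T' (+3 fires, +1 burnt)
Step 2: cell (5,5)='T' (+4 fires, +3 burnt)
Step 3: cell (5,5)='T' (+2 fires, +4 burnt)
Step 4: cell (5,5)='T' (+3 fires, +2 burnt)
Step 5: cell (5,5)='T' (+3 fires, +3 burnt)
Step 6: cell (5,5)='T' (+4 fires, +3 burnt)
Step 7: cell (5,5)='T' (+4 fires, +4 burnt)
Step 8: cell (5,5)='T' (+3 fires, +4 burnt)
Step 9: cell (5,5)='T' (+2 fires, +3 burnt)
Step 10: cell (5,5)='F' (+2 fires, +2 burnt)
  -> target ignites at step 10
Step 11: cell (5,5)='.' (+0 fires, +2 burnt)
  fire out at step 11

10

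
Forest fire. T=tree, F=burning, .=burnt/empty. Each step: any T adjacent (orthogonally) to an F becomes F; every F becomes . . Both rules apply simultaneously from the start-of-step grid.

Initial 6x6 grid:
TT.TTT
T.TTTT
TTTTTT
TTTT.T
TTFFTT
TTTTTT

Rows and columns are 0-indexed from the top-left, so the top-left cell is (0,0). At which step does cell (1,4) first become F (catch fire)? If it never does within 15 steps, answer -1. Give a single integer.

Step 1: cell (1,4)='T' (+6 fires, +2 burnt)
Step 2: cell (1,4)='T' (+7 fires, +6 burnt)
Step 3: cell (1,4)='T' (+8 fires, +7 burnt)
Step 4: cell (1,4)='F' (+4 fires, +8 burnt)
  -> target ignites at step 4
Step 5: cell (1,4)='.' (+3 fires, +4 burnt)
Step 6: cell (1,4)='.' (+2 fires, +3 burnt)
Step 7: cell (1,4)='.' (+1 fires, +2 burnt)
Step 8: cell (1,4)='.' (+0 fires, +1 burnt)
  fire out at step 8

4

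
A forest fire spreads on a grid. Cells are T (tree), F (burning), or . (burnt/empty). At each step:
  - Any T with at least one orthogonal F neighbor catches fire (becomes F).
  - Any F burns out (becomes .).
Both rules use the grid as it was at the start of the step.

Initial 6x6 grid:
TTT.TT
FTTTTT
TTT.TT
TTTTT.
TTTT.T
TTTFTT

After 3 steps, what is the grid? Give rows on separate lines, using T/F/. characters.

Step 1: 6 trees catch fire, 2 burn out
  FTT.TT
  .FTTTT
  FTT.TT
  TTTTT.
  TTTF.T
  TTF.FT
Step 2: 8 trees catch fire, 6 burn out
  .FT.TT
  ..FTTT
  .FT.TT
  FTTFT.
  TTF..T
  TF...F
Step 3: 10 trees catch fire, 8 burn out
  ..F.TT
  ...FTT
  ..F.TT
  .FF.F.
  FF...F
  F.....

..F.TT
...FTT
..F.TT
.FF.F.
FF...F
F.....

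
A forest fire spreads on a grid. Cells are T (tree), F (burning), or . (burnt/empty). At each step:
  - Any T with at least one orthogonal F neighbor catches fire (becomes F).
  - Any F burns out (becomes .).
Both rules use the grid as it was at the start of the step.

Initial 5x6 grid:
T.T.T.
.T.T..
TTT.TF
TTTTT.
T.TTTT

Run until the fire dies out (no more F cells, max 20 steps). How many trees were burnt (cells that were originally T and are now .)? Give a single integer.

Answer: 15

Derivation:
Step 1: +1 fires, +1 burnt (F count now 1)
Step 2: +1 fires, +1 burnt (F count now 1)
Step 3: +2 fires, +1 burnt (F count now 2)
Step 4: +3 fires, +2 burnt (F count now 3)
Step 5: +3 fires, +3 burnt (F count now 3)
Step 6: +2 fires, +3 burnt (F count now 2)
Step 7: +3 fires, +2 burnt (F count now 3)
Step 8: +0 fires, +3 burnt (F count now 0)
Fire out after step 8
Initially T: 19, now '.': 26
Total burnt (originally-T cells now '.'): 15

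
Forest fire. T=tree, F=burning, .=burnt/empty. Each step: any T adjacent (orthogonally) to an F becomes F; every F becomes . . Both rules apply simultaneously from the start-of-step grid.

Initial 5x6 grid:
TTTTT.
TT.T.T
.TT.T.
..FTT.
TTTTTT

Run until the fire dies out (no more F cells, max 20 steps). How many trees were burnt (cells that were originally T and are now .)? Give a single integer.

Answer: 19

Derivation:
Step 1: +3 fires, +1 burnt (F count now 3)
Step 2: +4 fires, +3 burnt (F count now 4)
Step 3: +4 fires, +4 burnt (F count now 4)
Step 4: +3 fires, +4 burnt (F count now 3)
Step 5: +2 fires, +3 burnt (F count now 2)
Step 6: +1 fires, +2 burnt (F count now 1)
Step 7: +2 fires, +1 burnt (F count now 2)
Step 8: +0 fires, +2 burnt (F count now 0)
Fire out after step 8
Initially T: 20, now '.': 29
Total burnt (originally-T cells now '.'): 19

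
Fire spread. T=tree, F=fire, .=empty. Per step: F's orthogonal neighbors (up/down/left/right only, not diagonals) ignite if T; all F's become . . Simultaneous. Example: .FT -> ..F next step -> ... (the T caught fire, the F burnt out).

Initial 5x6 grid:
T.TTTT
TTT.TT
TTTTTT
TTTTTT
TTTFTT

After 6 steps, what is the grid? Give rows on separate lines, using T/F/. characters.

Step 1: 3 trees catch fire, 1 burn out
  T.TTTT
  TTT.TT
  TTTTTT
  TTTFTT
  TTF.FT
Step 2: 5 trees catch fire, 3 burn out
  T.TTTT
  TTT.TT
  TTTFTT
  TTF.FT
  TF...F
Step 3: 5 trees catch fire, 5 burn out
  T.TTTT
  TTT.TT
  TTF.FT
  TF...F
  F.....
Step 4: 5 trees catch fire, 5 burn out
  T.TTTT
  TTF.FT
  TF...F
  F.....
  ......
Step 5: 5 trees catch fire, 5 burn out
  T.FTFT
  TF...F
  F.....
  ......
  ......
Step 6: 3 trees catch fire, 5 burn out
  T..F.F
  F.....
  ......
  ......
  ......

T..F.F
F.....
......
......
......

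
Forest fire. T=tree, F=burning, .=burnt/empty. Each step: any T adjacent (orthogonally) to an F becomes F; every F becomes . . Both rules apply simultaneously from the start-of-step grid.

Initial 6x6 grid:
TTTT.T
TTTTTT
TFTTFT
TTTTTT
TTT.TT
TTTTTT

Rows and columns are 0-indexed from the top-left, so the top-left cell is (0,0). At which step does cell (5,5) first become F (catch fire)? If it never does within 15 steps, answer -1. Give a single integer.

Step 1: cell (5,5)='T' (+8 fires, +2 burnt)
Step 2: cell (5,5)='T' (+11 fires, +8 burnt)
Step 3: cell (5,5)='T' (+9 fires, +11 burnt)
Step 4: cell (5,5)='F' (+4 fires, +9 burnt)
  -> target ignites at step 4
Step 5: cell (5,5)='.' (+0 fires, +4 burnt)
  fire out at step 5

4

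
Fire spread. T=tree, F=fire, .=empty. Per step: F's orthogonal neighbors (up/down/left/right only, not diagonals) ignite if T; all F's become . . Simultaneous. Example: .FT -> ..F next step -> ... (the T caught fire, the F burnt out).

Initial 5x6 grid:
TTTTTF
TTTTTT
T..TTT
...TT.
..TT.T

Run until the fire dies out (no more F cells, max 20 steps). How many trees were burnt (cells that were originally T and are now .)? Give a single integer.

Step 1: +2 fires, +1 burnt (F count now 2)
Step 2: +3 fires, +2 burnt (F count now 3)
Step 3: +3 fires, +3 burnt (F count now 3)
Step 4: +4 fires, +3 burnt (F count now 4)
Step 5: +3 fires, +4 burnt (F count now 3)
Step 6: +2 fires, +3 burnt (F count now 2)
Step 7: +2 fires, +2 burnt (F count now 2)
Step 8: +0 fires, +2 burnt (F count now 0)
Fire out after step 8
Initially T: 20, now '.': 29
Total burnt (originally-T cells now '.'): 19

Answer: 19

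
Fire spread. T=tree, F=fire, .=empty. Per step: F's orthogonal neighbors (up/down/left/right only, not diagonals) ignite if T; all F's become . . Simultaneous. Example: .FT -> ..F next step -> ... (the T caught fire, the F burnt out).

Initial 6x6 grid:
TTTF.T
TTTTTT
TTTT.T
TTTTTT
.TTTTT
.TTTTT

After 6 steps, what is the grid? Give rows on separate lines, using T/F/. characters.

Step 1: 2 trees catch fire, 1 burn out
  TTF..T
  TTTFTT
  TTTT.T
  TTTTTT
  .TTTTT
  .TTTTT
Step 2: 4 trees catch fire, 2 burn out
  TF...T
  TTF.FT
  TTTF.T
  TTTTTT
  .TTTTT
  .TTTTT
Step 3: 5 trees catch fire, 4 burn out
  F....T
  TF...F
  TTF..T
  TTTFTT
  .TTTTT
  .TTTTT
Step 4: 7 trees catch fire, 5 burn out
  .....F
  F.....
  TF...F
  TTF.FT
  .TTFTT
  .TTTTT
Step 5: 6 trees catch fire, 7 burn out
  ......
  ......
  F.....
  TF...F
  .TF.FT
  .TTFTT
Step 6: 5 trees catch fire, 6 burn out
  ......
  ......
  ......
  F.....
  .F...F
  .TF.FT

......
......
......
F.....
.F...F
.TF.FT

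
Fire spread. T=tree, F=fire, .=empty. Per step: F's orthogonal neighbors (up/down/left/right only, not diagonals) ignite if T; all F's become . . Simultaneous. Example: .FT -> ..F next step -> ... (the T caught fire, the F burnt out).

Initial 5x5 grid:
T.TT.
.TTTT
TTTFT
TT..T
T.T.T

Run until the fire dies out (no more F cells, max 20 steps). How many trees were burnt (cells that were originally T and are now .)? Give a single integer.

Step 1: +3 fires, +1 burnt (F count now 3)
Step 2: +5 fires, +3 burnt (F count now 5)
Step 3: +5 fires, +5 burnt (F count now 5)
Step 4: +1 fires, +5 burnt (F count now 1)
Step 5: +1 fires, +1 burnt (F count now 1)
Step 6: +0 fires, +1 burnt (F count now 0)
Fire out after step 6
Initially T: 17, now '.': 23
Total burnt (originally-T cells now '.'): 15

Answer: 15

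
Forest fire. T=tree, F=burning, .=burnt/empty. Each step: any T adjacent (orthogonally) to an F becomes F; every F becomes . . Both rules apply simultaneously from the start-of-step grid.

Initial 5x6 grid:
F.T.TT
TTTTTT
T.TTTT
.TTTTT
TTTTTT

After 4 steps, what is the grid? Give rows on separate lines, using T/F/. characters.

Step 1: 1 trees catch fire, 1 burn out
  ..T.TT
  FTTTTT
  T.TTTT
  .TTTTT
  TTTTTT
Step 2: 2 trees catch fire, 1 burn out
  ..T.TT
  .FTTTT
  F.TTTT
  .TTTTT
  TTTTTT
Step 3: 1 trees catch fire, 2 burn out
  ..T.TT
  ..FTTT
  ..TTTT
  .TTTTT
  TTTTTT
Step 4: 3 trees catch fire, 1 burn out
  ..F.TT
  ...FTT
  ..FTTT
  .TTTTT
  TTTTTT

..F.TT
...FTT
..FTTT
.TTTTT
TTTTTT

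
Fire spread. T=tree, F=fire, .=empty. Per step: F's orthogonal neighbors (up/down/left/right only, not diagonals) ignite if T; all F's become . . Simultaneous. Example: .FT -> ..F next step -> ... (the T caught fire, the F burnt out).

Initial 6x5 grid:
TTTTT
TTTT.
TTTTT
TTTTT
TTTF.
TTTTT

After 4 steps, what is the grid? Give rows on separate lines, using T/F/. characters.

Step 1: 3 trees catch fire, 1 burn out
  TTTTT
  TTTT.
  TTTTT
  TTTFT
  TTF..
  TTTFT
Step 2: 6 trees catch fire, 3 burn out
  TTTTT
  TTTT.
  TTTFT
  TTF.F
  TF...
  TTF.F
Step 3: 6 trees catch fire, 6 burn out
  TTTTT
  TTTF.
  TTF.F
  TF...
  F....
  TF...
Step 4: 5 trees catch fire, 6 burn out
  TTTFT
  TTF..
  TF...
  F....
  .....
  F....

TTTFT
TTF..
TF...
F....
.....
F....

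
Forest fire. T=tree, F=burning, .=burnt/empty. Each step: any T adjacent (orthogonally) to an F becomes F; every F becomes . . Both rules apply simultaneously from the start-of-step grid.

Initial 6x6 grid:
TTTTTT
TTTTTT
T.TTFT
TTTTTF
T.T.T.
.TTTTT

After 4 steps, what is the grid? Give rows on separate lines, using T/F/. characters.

Step 1: 4 trees catch fire, 2 burn out
  TTTTTT
  TTTTFT
  T.TF.F
  TTTTF.
  T.T.T.
  .TTTTT
Step 2: 6 trees catch fire, 4 burn out
  TTTTFT
  TTTF.F
  T.F...
  TTTF..
  T.T.F.
  .TTTTT
Step 3: 5 trees catch fire, 6 burn out
  TTTF.F
  TTF...
  T.....
  TTF...
  T.T...
  .TTTFT
Step 4: 6 trees catch fire, 5 burn out
  TTF...
  TF....
  T.....
  TF....
  T.F...
  .TTF.F

TTF...
TF....
T.....
TF....
T.F...
.TTF.F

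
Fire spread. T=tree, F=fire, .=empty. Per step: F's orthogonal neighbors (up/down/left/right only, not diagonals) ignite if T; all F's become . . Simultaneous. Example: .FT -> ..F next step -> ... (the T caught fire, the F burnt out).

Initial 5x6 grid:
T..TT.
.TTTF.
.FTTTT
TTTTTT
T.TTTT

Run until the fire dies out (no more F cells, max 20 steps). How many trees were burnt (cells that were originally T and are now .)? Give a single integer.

Step 1: +6 fires, +2 burnt (F count now 6)
Step 2: +7 fires, +6 burnt (F count now 7)
Step 3: +5 fires, +7 burnt (F count now 5)
Step 4: +2 fires, +5 burnt (F count now 2)
Step 5: +0 fires, +2 burnt (F count now 0)
Fire out after step 5
Initially T: 21, now '.': 29
Total burnt (originally-T cells now '.'): 20

Answer: 20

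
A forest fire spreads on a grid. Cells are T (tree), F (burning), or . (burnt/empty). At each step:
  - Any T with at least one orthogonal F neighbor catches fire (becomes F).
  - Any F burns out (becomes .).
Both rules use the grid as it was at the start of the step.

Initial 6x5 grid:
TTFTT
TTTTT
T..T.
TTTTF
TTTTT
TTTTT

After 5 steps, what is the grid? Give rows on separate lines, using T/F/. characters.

Step 1: 5 trees catch fire, 2 burn out
  TF.FT
  TTFTT
  T..T.
  TTTF.
  TTTTF
  TTTTT
Step 2: 8 trees catch fire, 5 burn out
  F...F
  TF.FT
  T..F.
  TTF..
  TTTF.
  TTTTF
Step 3: 5 trees catch fire, 8 burn out
  .....
  F...F
  T....
  TF...
  TTF..
  TTTF.
Step 4: 4 trees catch fire, 5 burn out
  .....
  .....
  F....
  F....
  TF...
  TTF..
Step 5: 2 trees catch fire, 4 burn out
  .....
  .....
  .....
  .....
  F....
  TF...

.....
.....
.....
.....
F....
TF...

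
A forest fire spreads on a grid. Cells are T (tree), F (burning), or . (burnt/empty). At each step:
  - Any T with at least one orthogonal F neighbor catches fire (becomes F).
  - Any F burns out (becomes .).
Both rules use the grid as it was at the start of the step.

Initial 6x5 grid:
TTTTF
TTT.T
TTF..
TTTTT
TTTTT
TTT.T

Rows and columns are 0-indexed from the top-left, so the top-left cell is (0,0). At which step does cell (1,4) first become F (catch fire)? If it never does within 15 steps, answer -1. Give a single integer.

Step 1: cell (1,4)='F' (+5 fires, +2 burnt)
  -> target ignites at step 1
Step 2: cell (1,4)='.' (+6 fires, +5 burnt)
Step 3: cell (1,4)='.' (+7 fires, +6 burnt)
Step 4: cell (1,4)='.' (+4 fires, +7 burnt)
Step 5: cell (1,4)='.' (+2 fires, +4 burnt)
Step 6: cell (1,4)='.' (+0 fires, +2 burnt)
  fire out at step 6

1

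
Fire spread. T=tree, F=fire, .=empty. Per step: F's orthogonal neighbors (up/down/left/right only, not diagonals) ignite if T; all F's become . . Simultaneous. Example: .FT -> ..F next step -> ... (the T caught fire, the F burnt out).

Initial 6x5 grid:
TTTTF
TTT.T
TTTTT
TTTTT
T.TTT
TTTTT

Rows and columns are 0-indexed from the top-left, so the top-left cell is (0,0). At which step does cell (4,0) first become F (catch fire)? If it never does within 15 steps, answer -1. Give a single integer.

Step 1: cell (4,0)='T' (+2 fires, +1 burnt)
Step 2: cell (4,0)='T' (+2 fires, +2 burnt)
Step 3: cell (4,0)='T' (+4 fires, +2 burnt)
Step 4: cell (4,0)='T' (+5 fires, +4 burnt)
Step 5: cell (4,0)='T' (+5 fires, +5 burnt)
Step 6: cell (4,0)='T' (+4 fires, +5 burnt)
Step 7: cell (4,0)='T' (+2 fires, +4 burnt)
Step 8: cell (4,0)='F' (+2 fires, +2 burnt)
  -> target ignites at step 8
Step 9: cell (4,0)='.' (+1 fires, +2 burnt)
Step 10: cell (4,0)='.' (+0 fires, +1 burnt)
  fire out at step 10

8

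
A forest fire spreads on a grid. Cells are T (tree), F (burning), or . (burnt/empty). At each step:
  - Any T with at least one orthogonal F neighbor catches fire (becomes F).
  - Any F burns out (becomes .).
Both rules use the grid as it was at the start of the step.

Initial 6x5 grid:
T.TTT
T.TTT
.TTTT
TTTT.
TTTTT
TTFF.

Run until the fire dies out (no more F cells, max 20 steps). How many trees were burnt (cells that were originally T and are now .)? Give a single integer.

Answer: 21

Derivation:
Step 1: +3 fires, +2 burnt (F count now 3)
Step 2: +5 fires, +3 burnt (F count now 5)
Step 3: +4 fires, +5 burnt (F count now 4)
Step 4: +5 fires, +4 burnt (F count now 5)
Step 5: +3 fires, +5 burnt (F count now 3)
Step 6: +1 fires, +3 burnt (F count now 1)
Step 7: +0 fires, +1 burnt (F count now 0)
Fire out after step 7
Initially T: 23, now '.': 28
Total burnt (originally-T cells now '.'): 21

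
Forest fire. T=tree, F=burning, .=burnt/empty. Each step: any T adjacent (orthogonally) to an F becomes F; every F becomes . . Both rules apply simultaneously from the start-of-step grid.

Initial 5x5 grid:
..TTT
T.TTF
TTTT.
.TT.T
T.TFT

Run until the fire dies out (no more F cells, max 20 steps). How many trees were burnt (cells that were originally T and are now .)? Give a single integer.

Answer: 15

Derivation:
Step 1: +4 fires, +2 burnt (F count now 4)
Step 2: +5 fires, +4 burnt (F count now 5)
Step 3: +3 fires, +5 burnt (F count now 3)
Step 4: +1 fires, +3 burnt (F count now 1)
Step 5: +1 fires, +1 burnt (F count now 1)
Step 6: +1 fires, +1 burnt (F count now 1)
Step 7: +0 fires, +1 burnt (F count now 0)
Fire out after step 7
Initially T: 16, now '.': 24
Total burnt (originally-T cells now '.'): 15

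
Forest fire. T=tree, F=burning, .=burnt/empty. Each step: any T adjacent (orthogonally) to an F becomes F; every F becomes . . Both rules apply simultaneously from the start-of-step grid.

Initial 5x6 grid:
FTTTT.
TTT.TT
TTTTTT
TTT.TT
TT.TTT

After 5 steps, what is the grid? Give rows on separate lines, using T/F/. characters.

Step 1: 2 trees catch fire, 1 burn out
  .FTTT.
  FTT.TT
  TTTTTT
  TTT.TT
  TT.TTT
Step 2: 3 trees catch fire, 2 burn out
  ..FTT.
  .FT.TT
  FTTTTT
  TTT.TT
  TT.TTT
Step 3: 4 trees catch fire, 3 burn out
  ...FT.
  ..F.TT
  .FTTTT
  FTT.TT
  TT.TTT
Step 4: 4 trees catch fire, 4 burn out
  ....F.
  ....TT
  ..FTTT
  .FT.TT
  FT.TTT
Step 5: 4 trees catch fire, 4 burn out
  ......
  ....FT
  ...FTT
  ..F.TT
  .F.TTT

......
....FT
...FTT
..F.TT
.F.TTT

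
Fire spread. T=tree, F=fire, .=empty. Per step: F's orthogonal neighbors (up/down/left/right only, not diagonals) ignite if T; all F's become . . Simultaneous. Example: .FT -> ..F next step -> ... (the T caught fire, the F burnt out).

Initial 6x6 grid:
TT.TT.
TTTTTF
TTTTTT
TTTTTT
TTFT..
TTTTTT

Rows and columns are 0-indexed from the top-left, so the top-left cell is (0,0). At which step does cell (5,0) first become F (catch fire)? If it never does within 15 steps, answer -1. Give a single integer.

Step 1: cell (5,0)='T' (+6 fires, +2 burnt)
Step 2: cell (5,0)='T' (+10 fires, +6 burnt)
Step 3: cell (5,0)='F' (+8 fires, +10 burnt)
  -> target ignites at step 3
Step 4: cell (5,0)='.' (+3 fires, +8 burnt)
Step 5: cell (5,0)='.' (+2 fires, +3 burnt)
Step 6: cell (5,0)='.' (+1 fires, +2 burnt)
Step 7: cell (5,0)='.' (+0 fires, +1 burnt)
  fire out at step 7

3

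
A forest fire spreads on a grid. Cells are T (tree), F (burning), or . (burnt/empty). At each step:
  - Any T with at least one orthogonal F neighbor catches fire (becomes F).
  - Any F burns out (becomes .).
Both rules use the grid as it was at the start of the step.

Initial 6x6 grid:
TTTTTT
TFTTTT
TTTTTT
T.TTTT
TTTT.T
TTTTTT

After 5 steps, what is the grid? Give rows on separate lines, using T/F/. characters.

Step 1: 4 trees catch fire, 1 burn out
  TFTTTT
  F.FTTT
  TFTTTT
  T.TTTT
  TTTT.T
  TTTTTT
Step 2: 5 trees catch fire, 4 burn out
  F.FTTT
  ...FTT
  F.FTTT
  T.TTTT
  TTTT.T
  TTTTTT
Step 3: 5 trees catch fire, 5 burn out
  ...FTT
  ....FT
  ...FTT
  F.FTTT
  TTTT.T
  TTTTTT
Step 4: 6 trees catch fire, 5 burn out
  ....FT
  .....F
  ....FT
  ...FTT
  FTFT.T
  TTTTTT
Step 5: 7 trees catch fire, 6 burn out
  .....F
  ......
  .....F
  ....FT
  .F.F.T
  FTFTTT

.....F
......
.....F
....FT
.F.F.T
FTFTTT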